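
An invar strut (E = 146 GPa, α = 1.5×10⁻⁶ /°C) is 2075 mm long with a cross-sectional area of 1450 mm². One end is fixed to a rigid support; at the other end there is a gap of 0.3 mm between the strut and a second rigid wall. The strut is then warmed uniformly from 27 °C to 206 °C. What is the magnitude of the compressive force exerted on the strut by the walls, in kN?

Unrestrained expansion: δ_free = αΔT L = 1.5×10⁻⁶ × 179 × 2075 = 0.5571 mm.
After closing the 0.3 mm clearance, 0.5571 − 0.3 = 0.2571 mm of expansion remains to be suppressed by the wall.
So σ = E(δ_free − g)/L = 146×10³ × 0.2571/2075 = 18.09 MPa.
P = σA = 18.09 × 1450 = 26.23 kN.

P ≈ 26.2 kN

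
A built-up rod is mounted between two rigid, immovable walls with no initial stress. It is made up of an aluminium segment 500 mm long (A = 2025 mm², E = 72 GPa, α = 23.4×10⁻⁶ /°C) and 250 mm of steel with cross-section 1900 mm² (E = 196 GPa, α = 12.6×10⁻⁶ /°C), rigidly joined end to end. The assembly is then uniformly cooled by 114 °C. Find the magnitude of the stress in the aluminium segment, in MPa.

If the supports were absent, the total length change would be Σ αᵢΔT Lᵢ = 23.4×10⁻⁶×114×500 + 12.6×10⁻⁶×114×250 = 1.693 mm.
The walls prevent any net length change, so an axial force P (same in every segment) develops. Compatibility: P · Σ Lᵢ/(AᵢEᵢ) = δ_free.
The series flexibility is Σ Lᵢ/(AᵢEᵢ) = 500/(2025×72×10³) + 250/(1900×196×10³) = 4.101×10⁻⁶ mm/N.
P = 1.693 / 4.101×10⁻⁶ = 412800 N = 412.8 kN, tensile.
σ_{aluminium} = P / A = 412800 / 2025 = 203.9 MPa.

σ ≈ 204 MPa (tensile)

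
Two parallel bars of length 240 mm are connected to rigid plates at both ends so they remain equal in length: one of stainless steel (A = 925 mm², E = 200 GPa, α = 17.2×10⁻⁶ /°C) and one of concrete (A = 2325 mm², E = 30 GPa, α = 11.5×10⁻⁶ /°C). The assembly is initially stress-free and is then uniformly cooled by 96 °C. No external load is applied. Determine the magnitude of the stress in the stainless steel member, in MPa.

Equilibrium of a rigid end plate with no external load gives equal and opposite internal forces ±P in the two members. Since α_{stainless steel} > α_{concrete}, cooling drives the stainless steel into tension and the concrete into compression.
Equating the net (thermal + elastic) strains gives |α₁ − α₂|·ΔT = P·[1/(A₁E₁) + 1/(A₂E₂)].
|α₁ − α₂|·ΔT = 5.7×10⁻⁶ × 96 = 0.0005472.
1/(A₁E₁) + 1/(A₂E₂) = 1/(925×200×10³) + 1/(2325×30×10³) = 1.974×10⁻⁸ N⁻¹.
So P = 0.0005472 / 1.974×10⁻⁸ = 27.72 kN.
σ_{stainless steel} = P/A₁ = 27720/925 = 29.96 MPa, tensile.

σ ≈ 30 MPa (tensile)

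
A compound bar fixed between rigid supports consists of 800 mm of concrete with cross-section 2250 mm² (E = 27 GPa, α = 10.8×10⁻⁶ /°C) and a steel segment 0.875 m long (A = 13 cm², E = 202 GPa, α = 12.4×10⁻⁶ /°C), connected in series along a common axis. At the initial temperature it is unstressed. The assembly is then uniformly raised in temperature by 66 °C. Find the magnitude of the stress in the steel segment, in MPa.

σ ≈ 60 MPa (compressive)

Free thermal expansion of the whole bar: Σ αᵢΔT Lᵢ = 10.8×10⁻⁶×66×800 + 12.4×10⁻⁶×66×875 = 1.286 mm.
Since the ends are fixed, an axial force P builds up, equal in every segment, with P · Σ Lᵢ/(AᵢEᵢ) = δ_free.
Σ Lᵢ/(AᵢEᵢ) = 800/(2250×27×10³) + 875/(1300×202×10³) = 1.65×10⁻⁵ mm/N.
So P = 1.286 / 1.65×10⁻⁵ = 77.96 kN, compressive.
σ_{steel} = P / A = 77960 / 1300 = 59.97 MPa.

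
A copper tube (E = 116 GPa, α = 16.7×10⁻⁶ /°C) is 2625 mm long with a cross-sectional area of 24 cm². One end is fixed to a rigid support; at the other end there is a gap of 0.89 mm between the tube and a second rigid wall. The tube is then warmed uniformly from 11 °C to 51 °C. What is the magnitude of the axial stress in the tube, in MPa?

Free thermal elongation = αΔT L = 16.7×10⁻⁶ × 40 × 2625 = 1.753 mm.
This exceeds the 0.89 mm gap, so the wall pushes back. The portion of expansion that must be recovered elastically is δ_free − gap = 1.753 − 0.89 = 0.8635 mm.
Compatibility: PL/(AE) = 0.8635 mm, so σ = P/A = E × (0.8635/2625) = 38.16 MPa.

σ ≈ 38.2 MPa (compressive)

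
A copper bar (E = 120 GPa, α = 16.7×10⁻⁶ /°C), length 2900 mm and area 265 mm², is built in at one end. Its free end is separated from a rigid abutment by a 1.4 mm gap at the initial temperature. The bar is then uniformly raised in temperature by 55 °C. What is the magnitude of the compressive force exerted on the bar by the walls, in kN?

Unrestrained expansion: δ_free = αΔT L = 16.7×10⁻⁶ × 55 × 2900 = 2.664 mm.
After closing the 1.4 mm clearance, 2.664 − 1.4 = 1.264 mm of expansion remains to be suppressed by the wall.
That suppressed elongation corresponds to σ = E·Δ/L = 120×10³ × 1.264/2900 = 52.29 MPa.
P = σA = 52.29 × 265 = 13.86 kN.

P ≈ 13.9 kN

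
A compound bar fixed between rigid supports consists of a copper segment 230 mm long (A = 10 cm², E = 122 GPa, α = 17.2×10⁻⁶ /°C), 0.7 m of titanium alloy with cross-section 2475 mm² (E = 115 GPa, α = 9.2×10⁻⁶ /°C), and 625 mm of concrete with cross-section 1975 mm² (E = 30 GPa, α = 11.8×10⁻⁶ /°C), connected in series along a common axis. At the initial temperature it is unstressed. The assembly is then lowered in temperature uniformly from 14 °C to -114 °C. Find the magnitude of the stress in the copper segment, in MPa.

σ ≈ 153 MPa (tensile)

If the supports were absent, the total length change would be Σ αᵢΔT Lᵢ = 17.2×10⁻⁶×128×230 + 9.2×10⁻⁶×128×700 + 11.8×10⁻⁶×128×625 = 2.275 mm.
Since the ends are fixed, an axial force P builds up, equal in every segment, with P · Σ Lᵢ/(AᵢEᵢ) = δ_free.
The series flexibility is Σ Lᵢ/(AᵢEᵢ) = 230/(1000×122×10³) + 700/(2475×115×10³) + 625/(1975×30×10³) = 1.489×10⁻⁵ mm/N.
Hence P = δ_free / Σ(L/AE) = 2.275/1.489×10⁻⁵ = 152.7 kN (tensile).
σ_{copper} = P / A = 152700 / 1000 = 152.7 MPa.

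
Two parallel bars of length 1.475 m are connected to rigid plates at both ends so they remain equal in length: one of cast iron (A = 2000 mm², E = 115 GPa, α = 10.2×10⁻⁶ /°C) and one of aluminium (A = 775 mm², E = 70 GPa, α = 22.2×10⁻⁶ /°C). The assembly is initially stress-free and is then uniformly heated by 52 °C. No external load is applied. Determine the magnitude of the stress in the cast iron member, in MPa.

The aluminium has the larger α, so on heating it would change length more than the cast iron if both were free. The rigid plates force a common final length, so the aluminium is put into compression and the cast iron into tension, with equal and opposite forces P (no external load).
Equating the net (thermal + elastic) strains gives |α₁ − α₂|·ΔT = P·[1/(A₁E₁) + 1/(A₂E₂)].
|α₁ − α₂|·ΔT = 12×10⁻⁶ × 52 = 0.000624.
1/(A₁E₁) + 1/(A₂E₂) = 1/(2000×115×10³) + 1/(775×70×10³) = 2.278×10⁻⁸ N⁻¹.
P = 0.000624 / 2.278×10⁻⁸ = 27390 N = 27.39 kN.
σ_{cast iron} = P/A₁ = 27390/2000 = 13.7 MPa, tensile.

σ ≈ 13.7 MPa (tensile)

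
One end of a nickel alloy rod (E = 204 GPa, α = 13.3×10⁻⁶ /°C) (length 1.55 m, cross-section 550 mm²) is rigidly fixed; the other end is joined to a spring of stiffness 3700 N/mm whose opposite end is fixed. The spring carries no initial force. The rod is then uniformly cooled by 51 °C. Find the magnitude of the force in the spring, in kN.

P ≈ 3.7 kN

Free thermal contraction: δ_free = αΔT L = 13.3×10⁻⁶ × 51 × 1550 = 1.051 mm.
Let P be the tensile force in the spring. The rod extends elastically by PL/(AE) and the spring stretches by P/k; together these equal δ_free.
P [ L/(AE) + 1/k ] = δ_free → P [ 1550/(550×204×10³) + 1/(3700) ] = 1.051.
P = 1.051 / 0.0002841 = 3701 N.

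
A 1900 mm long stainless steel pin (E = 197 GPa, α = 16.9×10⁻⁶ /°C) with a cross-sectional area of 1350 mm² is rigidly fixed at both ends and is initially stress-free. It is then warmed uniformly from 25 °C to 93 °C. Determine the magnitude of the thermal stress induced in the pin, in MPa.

σ ≈ 226 MPa (compressive)

Because both ends are immovable the net strain is zero, and the suppressed thermal strain is αΔT = 16.9×10⁻⁶ × 68 = 1149.2×10⁻⁶.
σ = EαΔT = 197×10³ × 16.9×10⁻⁶ × 68 = 226.4 MPa (compressive; the pin is trying to expand).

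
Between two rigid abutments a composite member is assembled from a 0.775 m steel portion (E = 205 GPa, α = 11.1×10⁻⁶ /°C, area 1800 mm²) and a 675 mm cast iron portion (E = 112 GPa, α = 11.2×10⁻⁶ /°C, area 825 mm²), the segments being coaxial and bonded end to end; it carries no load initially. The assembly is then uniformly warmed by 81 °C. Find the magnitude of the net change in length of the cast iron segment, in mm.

|ΔL| ≈ 0.404 mm

With the walls removed the bar would change length by δ_free = Σ αᵢΔT Lᵢ = 11.1×10⁻⁶×81×775 + 11.2×10⁻⁶×81×675 = 1.309 mm.
Since the ends are fixed, an axial force P builds up, equal in every segment, with P · Σ Lᵢ/(AᵢEᵢ) = δ_free.
The series flexibility is Σ Lᵢ/(AᵢEᵢ) = 775/(1800×205×10³) + 675/(825×112×10³) = 9.405×10⁻⁶ mm/N.
Hence P = δ_free / Σ(L/AE) = 1.309/9.405×10⁻⁶ = 139.2 kN (compressive).
For the cast iron segment, free thermal change = 11.2×10⁻⁶×81×675 = 0.6124 mm and elastic change from P = 139200×675/(825×112×10³) = 1.017 mm; these oppose, so the net change is 0.404 mm (segment shortens).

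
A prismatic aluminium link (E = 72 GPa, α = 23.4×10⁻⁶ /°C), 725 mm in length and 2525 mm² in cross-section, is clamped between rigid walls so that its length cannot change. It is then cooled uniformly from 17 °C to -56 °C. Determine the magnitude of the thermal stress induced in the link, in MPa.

Because both ends are immovable the net strain is zero, and the suppressed thermal strain is αΔT = 23.4×10⁻⁶ × 73 = 1708.2×10⁻⁶.
Hence σ = E·αΔT = 72×10³ × 1708.2×10⁻⁶ = 123 MPa, tensile.

σ ≈ 123 MPa (tensile)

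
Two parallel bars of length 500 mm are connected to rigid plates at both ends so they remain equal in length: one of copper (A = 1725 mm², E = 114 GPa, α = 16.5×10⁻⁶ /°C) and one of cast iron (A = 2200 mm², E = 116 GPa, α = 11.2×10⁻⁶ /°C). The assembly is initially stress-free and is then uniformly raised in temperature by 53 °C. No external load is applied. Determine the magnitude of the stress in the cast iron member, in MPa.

Equilibrium of a rigid end plate with no external load gives equal and opposite internal forces ±P in the two members. Since α_{copper} > α_{cast iron}, heating drives the copper into compression and the cast iron into tension.
Compatibility of the two members (thermal + elastic change equal): (α₁ − α₂)ΔT = P·[1/(A₁E₁) + 1/(A₂E₂)].
|α₁ − α₂|·ΔT = 5.3×10⁻⁶ × 53 = 0.0002809.
1/(A₁E₁) + 1/(A₂E₂) = 1/(1725×114×10³) + 1/(2200×116×10³) = 9.004×10⁻⁹ N⁻¹.
So P = 0.0002809 / 9.004×10⁻⁹ = 31.2 kN.
σ_{cast iron} = P/A₂ = 31200/2200 = 14.18 MPa, tensile.

σ ≈ 14.2 MPa (tensile)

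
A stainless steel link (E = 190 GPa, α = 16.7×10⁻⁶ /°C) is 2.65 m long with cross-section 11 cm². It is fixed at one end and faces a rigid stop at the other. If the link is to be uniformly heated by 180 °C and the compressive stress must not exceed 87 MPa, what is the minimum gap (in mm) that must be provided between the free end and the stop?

g ≈ 6.75 mm

Free expansion if unrestrained: δ_free = αΔT L = 16.7×10⁻⁶ × 180 × 2650 = 7.966 mm.
At the allowable stress the elastic shortening the wall may impose is σL/E = 87 × 2650 / (190×10³) = 1.213 mm.
The gap must absorb the remainder: g_min = 7.966 − 1.213 = 6.752 mm.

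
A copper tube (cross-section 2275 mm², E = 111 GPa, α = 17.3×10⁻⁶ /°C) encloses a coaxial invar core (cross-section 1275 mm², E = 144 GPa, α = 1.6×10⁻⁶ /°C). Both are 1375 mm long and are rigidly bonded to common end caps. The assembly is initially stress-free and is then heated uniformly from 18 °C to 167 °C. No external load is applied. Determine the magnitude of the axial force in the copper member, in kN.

Equilibrium of a rigid end plate with no external load gives equal and opposite internal forces ±P in the two members. Since α_{copper} > α_{invar}, heating drives the copper into compression and the invar into tension.
Setting the final lengths equal and cancelling L: (α₁ − α₂)ΔT = P/(A₁E₁) + P/(A₂E₂).
|α₁ − α₂|·ΔT = 15.7×10⁻⁶ × 149 = 0.002339.
1/(A₁E₁) + 1/(A₂E₂) = 1/(2275×111×10³) + 1/(1275×144×10³) = 9.407×10⁻⁹ N⁻¹.
P = 0.002339 / 9.407×10⁻⁹ = 248700 N = 248.7 kN.

P ≈ 249 kN (compressive in the copper)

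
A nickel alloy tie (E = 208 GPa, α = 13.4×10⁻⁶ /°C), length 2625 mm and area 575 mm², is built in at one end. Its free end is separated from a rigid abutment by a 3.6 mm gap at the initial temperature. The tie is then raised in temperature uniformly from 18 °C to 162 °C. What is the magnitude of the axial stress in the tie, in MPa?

σ ≈ 116 MPa (compressive)

Unrestrained expansion: δ_free = αΔT L = 13.4×10⁻⁶ × 144 × 2625 = 5.065 mm.
This exceeds the 3.6 mm gap, so the wall pushes back. The portion of expansion that must be recovered elastically is δ_free − gap = 5.065 − 3.6 = 1.465 mm.
Compatibility: PL/(AE) = 1.465 mm, so σ = P/A = E × (1.465/2625) = 116.1 MPa.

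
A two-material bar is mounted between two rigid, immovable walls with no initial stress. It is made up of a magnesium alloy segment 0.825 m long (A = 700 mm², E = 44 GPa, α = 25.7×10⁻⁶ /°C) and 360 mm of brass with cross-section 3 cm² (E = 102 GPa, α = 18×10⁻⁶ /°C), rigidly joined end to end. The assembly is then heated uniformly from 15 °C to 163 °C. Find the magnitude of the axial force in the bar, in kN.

With the walls removed the bar would change length by δ_free = Σ αᵢΔT Lᵢ = 25.7×10⁻⁶×148×825 + 18×10⁻⁶×148×360 = 4.097 mm.
Since the ends are fixed, an axial force P builds up, equal in every segment, with P · Σ Lᵢ/(AᵢEᵢ) = δ_free.
Σ Lᵢ/(AᵢEᵢ) = 825/(700×44×10³) + 360/(300×102×10³) = 3.855×10⁻⁵ mm/N.
P = 4.097 / 3.855×10⁻⁵ = 106300 N = 106.3 kN, compressive.

P ≈ 106 kN (compressive)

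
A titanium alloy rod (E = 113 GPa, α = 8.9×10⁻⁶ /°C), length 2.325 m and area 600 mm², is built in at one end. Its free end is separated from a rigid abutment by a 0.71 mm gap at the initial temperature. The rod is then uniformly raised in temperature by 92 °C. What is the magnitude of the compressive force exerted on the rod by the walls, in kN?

P ≈ 34.8 kN

Unrestrained expansion: δ_free = αΔT L = 8.9×10⁻⁶ × 92 × 2325 = 1.904 mm.
This exceeds the 0.71 mm gap, so the wall pushes back. The portion of expansion that must be recovered elastically is δ_free − gap = 1.904 − 0.71 = 1.194 mm.
That suppressed elongation corresponds to σ = E·Δ/L = 113×10³ × 1.194/2325 = 58.02 MPa.
P = σA = 58.02 × 600 = 34.81 kN.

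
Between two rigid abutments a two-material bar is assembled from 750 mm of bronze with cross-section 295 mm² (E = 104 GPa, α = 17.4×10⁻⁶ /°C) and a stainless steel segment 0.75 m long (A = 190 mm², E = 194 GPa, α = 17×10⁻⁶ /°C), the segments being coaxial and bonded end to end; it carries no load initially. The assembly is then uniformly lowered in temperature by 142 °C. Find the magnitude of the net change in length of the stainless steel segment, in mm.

Free thermal contraction of the whole bar: Σ αᵢΔT Lᵢ = 17.4×10⁻⁶×142×750 + 17×10⁻⁶×142×750 = 3.664 mm.
The walls prevent any net length change, so an axial force P (same in every segment) develops. Compatibility: P · Σ Lᵢ/(AᵢEᵢ) = δ_free.
The series flexibility is Σ Lᵢ/(AᵢEᵢ) = 750/(295×104×10³) + 750/(190×194×10³) = 4.479×10⁻⁵ mm/N.
P = 3.664 / 4.479×10⁻⁵ = 81790 N = 81.79 kN, tensile.
For the stainless steel segment, free thermal change = 17×10⁻⁶×142×750 = 1.81 mm and elastic change from P = 81790×750/(190×194×10³) = 1.664 mm; these oppose, so the net change is 0.146 mm (segment shortens).

|ΔL| ≈ 0.146 mm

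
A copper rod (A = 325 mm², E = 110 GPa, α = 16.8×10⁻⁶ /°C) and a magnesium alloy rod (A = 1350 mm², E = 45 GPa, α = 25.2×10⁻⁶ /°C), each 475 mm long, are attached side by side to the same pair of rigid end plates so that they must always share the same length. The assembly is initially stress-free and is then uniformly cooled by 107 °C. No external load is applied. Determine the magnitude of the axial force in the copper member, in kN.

The magnesium alloy has the larger α, so on cooling it would change length more than the copper if both were free. The rigid plates force a common final length, so the magnesium alloy is put into tension and the copper into compression, with equal and opposite forces P (no external load).
Equating the net (thermal + elastic) strains gives |α₁ − α₂|·ΔT = P·[1/(A₁E₁) + 1/(A₂E₂)].
|α₁ − α₂|·ΔT = 8.4×10⁻⁶ × 107 = 0.0008988.
1/(A₁E₁) + 1/(A₂E₂) = 1/(325×110×10³) + 1/(1350×45×10³) = 4.443×10⁻⁸ N⁻¹.
So P = 0.0008988 / 4.443×10⁻⁸ = 20.23 kN.

P ≈ 20.2 kN (compressive in the copper)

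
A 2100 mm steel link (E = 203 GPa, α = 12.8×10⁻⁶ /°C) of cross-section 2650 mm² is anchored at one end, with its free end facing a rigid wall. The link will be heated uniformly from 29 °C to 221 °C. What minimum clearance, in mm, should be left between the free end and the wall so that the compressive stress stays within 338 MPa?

g ≈ 1.66 mm

Free expansion if unrestrained: δ_free = αΔT L = 12.8×10⁻⁶ × 192 × 2100 = 5.161 mm.
A stress of 338 MPa corresponds to the wall pushing the link back by σL/E = 338×2100/(203×10³) = 3.497 mm.
So the gap has to take up the difference, g_min = δ_free − σL/E = 5.161 − 3.497 = 1.664 mm.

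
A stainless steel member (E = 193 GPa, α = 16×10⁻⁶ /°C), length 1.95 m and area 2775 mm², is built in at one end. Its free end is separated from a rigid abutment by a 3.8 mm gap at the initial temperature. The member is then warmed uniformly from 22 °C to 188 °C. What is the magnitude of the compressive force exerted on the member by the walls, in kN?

If the wall were absent the member would grow by αΔT L = 16×10⁻⁶ × 166 × 1950 = 5.179 mm.
The gap closes (δ_free > 3.8 mm) and the wall then resists a further 5.179 − 3.8 = 1.379 mm of expansion.
That suppressed elongation corresponds to σ = E·Δ/L = 193×10³ × 1.379/1950 = 136.5 MPa.
Force on the wall = σA = 136.5 × 2775 mm² = 378.8 kN.

P ≈ 379 kN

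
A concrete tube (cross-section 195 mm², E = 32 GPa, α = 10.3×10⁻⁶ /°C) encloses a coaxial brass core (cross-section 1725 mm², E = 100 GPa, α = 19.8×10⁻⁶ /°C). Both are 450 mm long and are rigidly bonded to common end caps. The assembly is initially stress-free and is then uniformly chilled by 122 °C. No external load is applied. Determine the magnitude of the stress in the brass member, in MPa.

Both members must finish at the same length. With the larger α, the brass tends to over-contract; the plates restrain it, putting the brass in tension and the concrete in compression. With no external load the two internal forces are equal and opposite, magnitude P.
Setting the final lengths equal and cancelling L: (α₁ − α₂)ΔT = P/(A₁E₁) + P/(A₂E₂).
|α₁ − α₂|·ΔT = 9.5×10⁻⁶ × 122 = 0.001159.
1/(A₁E₁) + 1/(A₂E₂) = 1/(195×32×10³) + 1/(1725×100×10³) = 1.661×10⁻⁷ N⁻¹.
P = 0.001159 / 1.661×10⁻⁷ = 6980 N = 6.98 kN.
σ_{brass} = P/A₂ = 6980/1725 = 4.046 MPa, tensile.

σ ≈ 4.05 MPa (tensile)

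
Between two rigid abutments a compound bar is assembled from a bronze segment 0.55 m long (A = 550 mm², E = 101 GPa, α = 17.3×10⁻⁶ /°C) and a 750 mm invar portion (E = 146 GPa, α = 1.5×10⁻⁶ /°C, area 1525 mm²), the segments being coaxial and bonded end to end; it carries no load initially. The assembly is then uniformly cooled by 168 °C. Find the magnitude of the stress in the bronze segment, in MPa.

Free thermal contraction of the whole bar: Σ αᵢΔT Lᵢ = 17.3×10⁻⁶×168×550 + 1.5×10⁻⁶×168×750 = 1.788 mm.
Since the ends are fixed, an axial force P builds up, equal in every segment, with P · Σ Lᵢ/(AᵢEᵢ) = δ_free.
The series flexibility is Σ Lᵢ/(AᵢEᵢ) = 550/(550×101×10³) + 750/(1525×146×10³) = 1.327×10⁻⁵ mm/N.
Hence P = δ_free / Σ(L/AE) = 1.788/1.327×10⁻⁵ = 134.7 kN (tensile).
σ_{bronze} = P / A = 134700 / 550 = 244.9 MPa.

σ ≈ 245 MPa (tensile)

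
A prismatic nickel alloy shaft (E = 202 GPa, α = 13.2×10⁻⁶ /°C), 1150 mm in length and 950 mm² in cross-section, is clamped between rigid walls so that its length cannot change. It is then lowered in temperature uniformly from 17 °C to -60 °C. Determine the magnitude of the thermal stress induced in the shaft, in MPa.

σ ≈ 205 MPa (tensile)

With length fixed, the mechanical strain must cancel the thermal strain αΔT = 13.2×10⁻⁶ × 77 = 1016.4×10⁻⁶.
σ = EαΔT = 202×10³ × 13.2×10⁻⁶ × 77 = 205.3 MPa (tensile; the shaft is trying to contract).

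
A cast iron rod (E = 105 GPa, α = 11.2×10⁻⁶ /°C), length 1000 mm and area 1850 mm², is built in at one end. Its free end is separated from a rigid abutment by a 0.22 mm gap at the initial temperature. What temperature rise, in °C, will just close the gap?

The gap closes when αΔT L = 0.22 mm, since the rod is still unstressed at that instant.
ΔT = 0.22 / (11.2×10⁻⁶ × 1000) = 19.64 °C.

ΔT ≈ 19.6 °C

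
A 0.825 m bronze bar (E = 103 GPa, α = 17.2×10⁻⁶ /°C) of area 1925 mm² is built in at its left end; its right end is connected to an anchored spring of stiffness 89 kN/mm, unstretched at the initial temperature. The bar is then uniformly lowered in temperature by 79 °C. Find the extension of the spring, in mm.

δ ≈ 0.818 mm

Free thermal contraction: δ_free = αΔT L = 17.2×10⁻⁶ × 79 × 825 = 1.121 mm.
With a force P in the spring, the elastic change of the bar is PL/(AE) and that of the spring is P/k; compatibility requires their sum to equal δ_free.
P [ L/(AE) + 1/k ] = δ_free → P [ 825/(1925×103×10³) + 1/(89×10³) ] = 1.121.
P = 1.121 / 1.54×10⁻⁵ = 72810 N.
Spring extension = P/k = 72810/(89×10³) = 0.8181 mm.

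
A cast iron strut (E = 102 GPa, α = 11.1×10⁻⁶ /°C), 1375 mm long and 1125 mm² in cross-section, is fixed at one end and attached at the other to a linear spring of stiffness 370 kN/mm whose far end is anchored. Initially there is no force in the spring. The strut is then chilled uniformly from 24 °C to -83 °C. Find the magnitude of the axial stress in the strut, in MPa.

σ ≈ 98.8 MPa (tensile)

Free thermal contraction: δ_free = αΔT L = 11.1×10⁻⁶ × 107 × 1375 = 1.633 mm.
Let P be the tensile force in the spring. The strut extends elastically by PL/(AE) and the spring stretches by P/k; together these equal δ_free.
P [ L/(AE) + 1/k ] = δ_free → P [ 1375/(1125×102×10³) + 1/(370×10³) ] = 1.633.
P = 1.633 / 1.469×10⁻⁵ = 111200 N.
σ = P/A = 111200/1125 = 98.85 MPa.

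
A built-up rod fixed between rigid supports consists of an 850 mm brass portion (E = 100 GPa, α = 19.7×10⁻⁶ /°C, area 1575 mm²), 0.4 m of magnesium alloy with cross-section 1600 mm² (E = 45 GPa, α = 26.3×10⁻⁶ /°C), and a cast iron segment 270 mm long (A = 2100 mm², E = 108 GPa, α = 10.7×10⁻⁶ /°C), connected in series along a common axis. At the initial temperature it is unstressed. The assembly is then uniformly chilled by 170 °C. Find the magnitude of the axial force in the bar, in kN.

P ≈ 422 kN (tensile)

If the supports were absent, the total length change would be Σ αᵢΔT Lᵢ = 19.7×10⁻⁶×170×850 + 26.3×10⁻⁶×170×400 + 10.7×10⁻⁶×170×270 = 5.126 mm.
Since the ends are fixed, an axial force P builds up, equal in every segment, with P · Σ Lᵢ/(AᵢEᵢ) = δ_free.
Σ Lᵢ/(AᵢEᵢ) = 850/(1575×100×10³) + 400/(1600×45×10³) + 270/(2100×108×10³) = 1.214×10⁻⁵ mm/N.
P = 5.126 / 1.214×10⁻⁵ = 422200 N = 422.2 kN, tensile.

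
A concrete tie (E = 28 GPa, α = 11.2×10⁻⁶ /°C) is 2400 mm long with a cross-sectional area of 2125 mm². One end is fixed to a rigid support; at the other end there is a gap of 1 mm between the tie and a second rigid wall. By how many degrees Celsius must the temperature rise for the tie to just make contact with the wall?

Contact occurs when the free expansion equals the gap: αΔT L = 1 mm.
So ΔT = g/(αL) = 1/(11.2×10⁻⁶ × 2400) = 37.2 °C.

ΔT ≈ 37.2 °C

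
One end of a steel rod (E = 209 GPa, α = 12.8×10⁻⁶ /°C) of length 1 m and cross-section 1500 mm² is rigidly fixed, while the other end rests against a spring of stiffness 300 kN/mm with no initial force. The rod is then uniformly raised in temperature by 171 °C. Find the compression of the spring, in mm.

The unrestrained thermal change is αΔT L = 12.8×10⁻⁶ × 171 × 1000 = 2.189 mm.
Let P be the compressive force at the spring. The rod shortens elastically by PL/(AE) and the spring compresses by P/k; together these equal δ_free.
So P = δ_free / [L/(AE) + 1/k] = 2.189 / [ 1000/(1500×209×10³) + 1/(300×10³) ].
P = 2.189 / 6.523×10⁻⁶ = 335500 N.
Spring compression = P/k = 335500/(300×10³) = 1.118 mm.

δ ≈ 1.12 mm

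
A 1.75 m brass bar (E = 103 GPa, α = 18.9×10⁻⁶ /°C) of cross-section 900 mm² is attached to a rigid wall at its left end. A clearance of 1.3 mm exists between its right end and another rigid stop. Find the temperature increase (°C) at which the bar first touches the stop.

ΔT ≈ 39.3 °C

The gap closes when αΔT L = 1.3 mm, since the bar is still unstressed at that instant.
So ΔT = g/(αL) = 1.3/(18.9×10⁻⁶ × 1750) = 39.3 °C.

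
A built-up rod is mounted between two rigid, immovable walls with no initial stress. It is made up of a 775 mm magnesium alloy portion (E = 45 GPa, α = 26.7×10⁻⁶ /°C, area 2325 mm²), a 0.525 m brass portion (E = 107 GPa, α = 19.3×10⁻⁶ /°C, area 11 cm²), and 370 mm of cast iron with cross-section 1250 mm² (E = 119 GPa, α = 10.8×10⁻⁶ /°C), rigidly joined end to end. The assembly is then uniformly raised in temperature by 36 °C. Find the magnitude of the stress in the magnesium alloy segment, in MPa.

σ ≈ 37.6 MPa (compressive)

Free thermal expansion of the whole bar: Σ αᵢΔT Lᵢ = 26.7×10⁻⁶×36×775 + 19.3×10⁻⁶×36×525 + 10.8×10⁻⁶×36×370 = 1.254 mm.
The rigid supports impose zero overall length change; the single axial force P common to all segments must satisfy P Σ Lᵢ/(AᵢEᵢ) = δ_free.
Σ Lᵢ/(AᵢEᵢ) = 775/(2325×45×10³) + 525/(1100×107×10³) + 370/(1250×119×10³) = 1.436×10⁻⁵ mm/N.
Hence P = δ_free / Σ(L/AE) = 1.254/1.436×10⁻⁵ = 87.32 kN (compressive).
σ_{magnesium alloy} = P / A = 87320 / 2325 = 37.56 MPa.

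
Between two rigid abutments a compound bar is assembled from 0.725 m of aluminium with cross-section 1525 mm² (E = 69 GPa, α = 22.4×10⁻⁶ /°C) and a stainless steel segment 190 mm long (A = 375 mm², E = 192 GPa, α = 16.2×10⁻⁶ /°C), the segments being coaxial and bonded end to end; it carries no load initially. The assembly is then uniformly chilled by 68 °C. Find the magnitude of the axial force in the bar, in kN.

P ≈ 138 kN (tensile)

Free thermal contraction of the whole bar: Σ αᵢΔT Lᵢ = 22.4×10⁻⁶×68×725 + 16.2×10⁻⁶×68×190 = 1.314 mm.
The rigid supports impose zero overall length change; the single axial force P common to all segments must satisfy P Σ Lᵢ/(AᵢEᵢ) = δ_free.
Σ Lᵢ/(AᵢEᵢ) = 725/(1525×69×10³) + 190/(375×192×10³) = 9.529×10⁻⁶ mm/N.
Hence P = δ_free / Σ(L/AE) = 1.314/9.529×10⁻⁶ = 137.9 kN (tensile).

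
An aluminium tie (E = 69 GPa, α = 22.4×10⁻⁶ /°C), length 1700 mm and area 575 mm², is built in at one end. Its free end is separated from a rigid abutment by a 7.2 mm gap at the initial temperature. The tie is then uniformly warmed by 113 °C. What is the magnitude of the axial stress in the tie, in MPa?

σ ≈ 0 MPa

If the wall were absent the tie would grow by αΔT L = 22.4×10⁻⁶ × 113 × 1700 = 4.303 mm.
This is smaller than the 7.2 mm clearance, so the tie expands freely without reaching the stop — the stress is zero.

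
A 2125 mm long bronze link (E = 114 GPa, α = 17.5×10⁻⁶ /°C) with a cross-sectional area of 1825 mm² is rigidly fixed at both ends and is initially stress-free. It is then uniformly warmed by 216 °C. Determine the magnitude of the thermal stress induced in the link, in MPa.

σ ≈ 431 MPa (compressive)

With length fixed, the mechanical strain must cancel the thermal strain αΔT = 17.5×10⁻⁶ × 216 = 3780×10⁻⁶.
σ = EαΔT = 114×10³ × 17.5×10⁻⁶ × 216 = 430.9 MPa (compressive; the link is trying to expand).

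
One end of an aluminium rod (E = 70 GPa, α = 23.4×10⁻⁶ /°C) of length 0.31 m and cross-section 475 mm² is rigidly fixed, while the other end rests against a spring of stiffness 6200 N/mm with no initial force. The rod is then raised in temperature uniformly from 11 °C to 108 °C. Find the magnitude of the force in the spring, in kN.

P ≈ 4.12 kN

If the spring were absent the rod would lengthen by αΔT L = 23.4×10⁻⁶ × 97 × 310 = 0.7036 mm.
With a force P in the spring, the elastic change of the rod is PL/(AE) and that of the spring is P/k; compatibility requires their sum to equal δ_free.
P [ L/(AE) + 1/k ] = δ_free → P [ 310/(475×70×10³) + 1/(6200) ] = 0.7036.
P = 0.7036 / 0.0001706 = 4124 N.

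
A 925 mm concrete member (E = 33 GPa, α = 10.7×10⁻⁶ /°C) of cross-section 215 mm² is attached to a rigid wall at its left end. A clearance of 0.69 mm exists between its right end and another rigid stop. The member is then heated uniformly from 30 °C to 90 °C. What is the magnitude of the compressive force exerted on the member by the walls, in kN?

P ≈ 0 kN

Free thermal elongation = αΔT L = 10.7×10⁻⁶ × 60 × 925 = 0.5938 mm.
Since δ_free = 0.594 mm is less than the 0.69 mm gap, the member never touches the wall. No axial force develops.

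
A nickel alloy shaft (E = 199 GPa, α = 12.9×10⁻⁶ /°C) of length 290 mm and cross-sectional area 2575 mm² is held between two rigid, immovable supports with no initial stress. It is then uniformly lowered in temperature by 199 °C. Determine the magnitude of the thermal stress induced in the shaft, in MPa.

The supports are rigid, so the total axial strain is zero. The restrained thermal strain is ε = αΔT = 12.9×10⁻⁶ × 199 = 2567.1×10⁻⁶.
σ = EαΔT = 199×10³ × 12.9×10⁻⁶ × 199 = 510.9 MPa (tensile; the shaft is trying to contract).

σ ≈ 511 MPa (tensile)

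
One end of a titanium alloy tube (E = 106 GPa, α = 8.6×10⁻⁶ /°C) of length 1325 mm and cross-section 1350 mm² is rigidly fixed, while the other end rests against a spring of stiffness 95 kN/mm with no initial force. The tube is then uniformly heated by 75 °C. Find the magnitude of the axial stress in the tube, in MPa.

The unrestrained thermal change is αΔT L = 8.6×10⁻⁶ × 75 × 1325 = 0.8546 mm.
With a force P in the spring, the elastic change of the tube is PL/(AE) and that of the spring is P/k; compatibility requires their sum to equal δ_free.
P [ L/(AE) + 1/k ] = δ_free → P [ 1325/(1350×106×10³) + 1/(95×10³) ] = 0.8546.
P = 0.8546 / 1.979×10⁻⁵ = 43190 N.
σ = P/A = 43190/1350 = 32 MPa.

σ ≈ 32 MPa (compressive)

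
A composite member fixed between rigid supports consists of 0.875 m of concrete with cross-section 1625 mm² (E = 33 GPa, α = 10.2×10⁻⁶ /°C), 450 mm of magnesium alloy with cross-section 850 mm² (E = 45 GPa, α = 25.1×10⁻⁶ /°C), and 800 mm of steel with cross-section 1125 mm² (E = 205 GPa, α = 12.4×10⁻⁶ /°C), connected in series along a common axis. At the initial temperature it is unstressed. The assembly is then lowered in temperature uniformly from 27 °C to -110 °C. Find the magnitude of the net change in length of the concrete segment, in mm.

|ΔL| ≈ 0.913 mm

With the walls removed the bar would change length by δ_free = Σ αᵢΔT Lᵢ = 10.2×10⁻⁶×137×875 + 25.1×10⁻⁶×137×450 + 12.4×10⁻⁶×137×800 = 4.129 mm.
Since the ends are fixed, an axial force P builds up, equal in every segment, with P · Σ Lᵢ/(AᵢEᵢ) = δ_free.
Σ Lᵢ/(AᵢEᵢ) = 875/(1625×33×10³) + 450/(850×45×10³) + 800/(1125×205×10³) = 3.155×10⁻⁵ mm/N.
P = 4.129 / 3.155×10⁻⁵ = 130900 N = 130.9 kN, tensile.
For the concrete segment, free thermal change = 10.2×10⁻⁶×137×875 = 1.223 mm and elastic change from P = 130900×875/(1625×33×10³) = 2.135 mm; these oppose, so the net change is 0.913 mm (segment lengthens).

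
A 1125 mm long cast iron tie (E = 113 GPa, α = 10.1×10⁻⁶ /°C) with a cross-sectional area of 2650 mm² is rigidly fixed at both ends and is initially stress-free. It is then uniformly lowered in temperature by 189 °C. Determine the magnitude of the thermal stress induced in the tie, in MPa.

With length fixed, the mechanical strain must cancel the thermal strain αΔT = 10.1×10⁻⁶ × 189 = 1908.9×10⁻⁶.
The stress required to suppress this strain is σ = Eε = 113×10³ × 1908.9×10⁻⁶ = 215.7 MPa, tensile since the tie is trying to contract.

σ ≈ 216 MPa (tensile)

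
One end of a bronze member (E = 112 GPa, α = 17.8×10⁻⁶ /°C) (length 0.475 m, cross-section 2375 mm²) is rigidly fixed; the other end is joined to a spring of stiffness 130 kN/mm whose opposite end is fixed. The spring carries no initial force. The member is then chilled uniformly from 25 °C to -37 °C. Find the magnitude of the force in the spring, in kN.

P ≈ 55.3 kN

The unrestrained thermal change is αΔT L = 17.8×10⁻⁶ × 62 × 475 = 0.5242 mm.
Let P be the tensile force in the spring. The member extends elastically by PL/(AE) and the spring stretches by P/k; together these equal δ_free.
So P = δ_free / [L/(AE) + 1/k] = 0.5242 / [ 475/(2375×112×10³) + 1/(130×10³) ].
P = 0.5242 / 9.478×10⁻⁶ = 55310 N.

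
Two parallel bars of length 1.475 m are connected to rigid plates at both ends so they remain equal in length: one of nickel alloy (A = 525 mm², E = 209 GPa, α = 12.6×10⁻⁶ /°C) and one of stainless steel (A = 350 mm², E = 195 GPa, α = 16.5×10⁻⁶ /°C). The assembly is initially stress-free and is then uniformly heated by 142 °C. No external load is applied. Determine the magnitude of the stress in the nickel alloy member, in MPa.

The stainless steel has the larger α, so on heating it would change length more than the nickel alloy if both were free. The rigid plates force a common final length, so the stainless steel is put into compression and the nickel alloy into tension, with equal and opposite forces P (no external load).
Equating the net (thermal + elastic) strains gives |α₁ − α₂|·ΔT = P·[1/(A₁E₁) + 1/(A₂E₂)].
|α₁ − α₂|·ΔT = 3.9×10⁻⁶ × 142 = 0.0005538.
1/(A₁E₁) + 1/(A₂E₂) = 1/(525×209×10³) + 1/(350×195×10³) = 2.377×10⁻⁸ N⁻¹.
So P = 0.0005538 / 2.377×10⁻⁸ = 23.3 kN.
σ_{nickel alloy} = P/A₁ = 23300/525 = 44.39 MPa, tensile.

σ ≈ 44.4 MPa (tensile)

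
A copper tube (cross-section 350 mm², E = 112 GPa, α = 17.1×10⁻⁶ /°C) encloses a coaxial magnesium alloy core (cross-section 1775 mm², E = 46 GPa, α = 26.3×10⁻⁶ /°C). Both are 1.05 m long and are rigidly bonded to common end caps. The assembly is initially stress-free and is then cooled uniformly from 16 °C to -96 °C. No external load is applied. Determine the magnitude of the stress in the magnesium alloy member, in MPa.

Equilibrium of a rigid end plate with no external load gives equal and opposite internal forces ±P in the two members. Since α_{magnesium alloy} > α_{copper}, cooling drives the magnesium alloy into tension and the copper into compression.
Compatibility of the two members (thermal + elastic change equal): (α₁ − α₂)ΔT = P·[1/(A₁E₁) + 1/(A₂E₂)].
|α₁ − α₂|·ΔT = 9.2×10⁻⁶ × 112 = 0.00103.
1/(A₁E₁) + 1/(A₂E₂) = 1/(350×112×10³) + 1/(1775×46×10³) = 3.776×10⁻⁸ N⁻¹.
P = 0.00103 / 3.776×10⁻⁸ = 27290 N = 27.29 kN.
σ_{magnesium alloy} = P/A₂ = 27290/1775 = 15.37 MPa, tensile.

σ ≈ 15.4 MPa (tensile)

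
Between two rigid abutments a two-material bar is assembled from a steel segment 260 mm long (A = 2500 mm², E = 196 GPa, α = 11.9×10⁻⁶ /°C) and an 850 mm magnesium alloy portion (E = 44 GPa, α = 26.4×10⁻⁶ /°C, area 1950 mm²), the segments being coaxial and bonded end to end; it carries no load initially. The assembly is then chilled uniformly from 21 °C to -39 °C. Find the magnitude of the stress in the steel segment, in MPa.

σ ≈ 58.7 MPa (tensile)

If the supports were absent, the total length change would be Σ αᵢΔT Lᵢ = 11.9×10⁻⁶×60×260 + 26.4×10⁻⁶×60×850 = 1.532 mm.
The rigid supports impose zero overall length change; the single axial force P common to all segments must satisfy P Σ Lᵢ/(AᵢEᵢ) = δ_free.
The series flexibility is Σ Lᵢ/(AᵢEᵢ) = 260/(2500×196×10³) + 850/(1950×44×10³) = 1.044×10⁻⁵ mm/N.
Hence P = δ_free / Σ(L/AE) = 1.532/1.044×10⁻⁵ = 146.8 kN (tensile).
σ_{steel} = P / A = 146800 / 2500 = 58.71 MPa.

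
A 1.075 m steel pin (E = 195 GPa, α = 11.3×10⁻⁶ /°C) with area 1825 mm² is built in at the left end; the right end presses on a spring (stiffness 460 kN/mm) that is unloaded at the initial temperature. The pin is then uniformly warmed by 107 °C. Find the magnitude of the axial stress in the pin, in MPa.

Free thermal expansion: δ_free = αΔT L = 11.3×10⁻⁶ × 107 × 1075 = 1.3 mm.
With a force P in the spring, the elastic change of the pin is PL/(AE) and that of the spring is P/k; compatibility requires their sum to equal δ_free.
So P = δ_free / [L/(AE) + 1/k] = 1.3 / [ 1075/(1825×195×10³) + 1/(460×10³) ].
P = 1.3 / 5.195×10⁻⁶ = 250200 N.
σ = P/A = 250200/1825 = 137.1 MPa.

σ ≈ 137 MPa (compressive)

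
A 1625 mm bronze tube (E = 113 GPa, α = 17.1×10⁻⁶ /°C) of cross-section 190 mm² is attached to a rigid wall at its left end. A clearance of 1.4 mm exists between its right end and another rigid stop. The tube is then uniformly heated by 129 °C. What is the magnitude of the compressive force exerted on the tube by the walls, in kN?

P ≈ 28.9 kN

Unrestrained expansion: δ_free = αΔT L = 17.1×10⁻⁶ × 129 × 1625 = 3.585 mm.
After closing the 1.4 mm clearance, 3.585 − 1.4 = 2.185 mm of expansion remains to be suppressed by the wall.
Compatibility: PL/(AE) = 2.185 mm, so σ = P/A = E × (2.185/1625) = 151.9 MPa.
P = σA = 151.9 × 190 = 28.86 kN.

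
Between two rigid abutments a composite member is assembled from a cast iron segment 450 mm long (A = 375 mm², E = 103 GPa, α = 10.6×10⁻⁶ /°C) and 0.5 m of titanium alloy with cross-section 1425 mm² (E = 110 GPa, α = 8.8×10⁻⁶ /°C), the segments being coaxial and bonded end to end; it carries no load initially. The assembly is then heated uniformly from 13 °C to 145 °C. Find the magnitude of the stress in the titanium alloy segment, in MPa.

σ ≈ 57.2 MPa (compressive)

Free thermal expansion of the whole bar: Σ αᵢΔT Lᵢ = 10.6×10⁻⁶×132×450 + 8.8×10⁻⁶×132×500 = 1.21 mm.
The walls prevent any net length change, so an axial force P (same in every segment) develops. Compatibility: P · Σ Lᵢ/(AᵢEᵢ) = δ_free.
The series flexibility is Σ Lᵢ/(AᵢEᵢ) = 450/(375×103×10³) + 500/(1425×110×10³) = 1.484×10⁻⁵ mm/N.
P = 1.21 / 1.484×10⁻⁵ = 81560 N = 81.56 kN, compressive.
σ_{titanium alloy} = P / A = 81560 / 1425 = 57.24 MPa.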